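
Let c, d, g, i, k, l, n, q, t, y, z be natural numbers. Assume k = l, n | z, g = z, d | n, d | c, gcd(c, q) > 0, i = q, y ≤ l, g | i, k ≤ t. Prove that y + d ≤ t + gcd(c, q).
Because k = l and k ≤ t, l ≤ t. Since y ≤ l, y ≤ t. From d | n and n | z, d | z. i = q and g | i, hence g | q. Since g = z, z | q. d | z, so d | q. From d | c, d | gcd(c, q). gcd(c, q) > 0, so d ≤ gcd(c, q). Since y ≤ t, y + d ≤ t + gcd(c, q).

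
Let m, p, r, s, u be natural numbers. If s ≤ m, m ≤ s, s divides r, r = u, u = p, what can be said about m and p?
m divides p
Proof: Since s ≤ m and m ≤ s, s = m. r = u and u = p, hence r = p. Since s divides r, s divides p. Since s = m, m divides p.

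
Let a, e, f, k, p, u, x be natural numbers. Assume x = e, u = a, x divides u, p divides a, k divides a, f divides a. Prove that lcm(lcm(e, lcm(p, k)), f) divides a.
Since u = a and x divides u, x divides a. x = e, so e divides a. From p divides a and k divides a, lcm(p, k) divides a. Since e divides a, lcm(e, lcm(p, k)) divides a. From f divides a, lcm(lcm(e, lcm(p, k)), f) divides a.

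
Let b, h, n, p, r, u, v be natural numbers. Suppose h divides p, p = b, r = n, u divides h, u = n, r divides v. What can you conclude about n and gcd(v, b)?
n divides gcd(v, b)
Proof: From r = n and r divides v, n divides v. Since u = n and u divides h, n divides h. h divides p, so n divides p. p = b, so n divides b. n divides v, so n divides gcd(v, b).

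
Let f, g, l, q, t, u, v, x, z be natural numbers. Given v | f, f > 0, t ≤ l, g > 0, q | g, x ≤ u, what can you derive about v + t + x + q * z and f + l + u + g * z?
v + t + x + q * z ≤ f + l + u + g * z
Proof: From v | f and f > 0, v ≤ f. t ≤ l and x ≤ u, therefore t + x ≤ l + u. q | g and g > 0, thus q ≤ g. Then q * z ≤ g * z. t + x ≤ l + u, so t + x + q * z ≤ l + u + g * z. Since v ≤ f, v + t + x + q * z ≤ f + l + u + g * z.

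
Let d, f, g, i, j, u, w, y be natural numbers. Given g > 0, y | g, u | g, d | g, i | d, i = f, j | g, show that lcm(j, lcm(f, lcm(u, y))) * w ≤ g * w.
i | d and d | g, therefore i | g. i = f, so f | g. Because u | g and y | g, lcm(u, y) | g. f | g, so lcm(f, lcm(u, y)) | g. j | g, so lcm(j, lcm(f, lcm(u, y))) | g. Because g > 0, lcm(j, lcm(f, lcm(u, y))) ≤ g. Then lcm(j, lcm(f, lcm(u, y))) * w ≤ g * w.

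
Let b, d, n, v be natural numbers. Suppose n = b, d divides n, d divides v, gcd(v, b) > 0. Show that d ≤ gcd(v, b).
n = b and d divides n, hence d divides b. Since d divides v, d divides gcd(v, b). gcd(v, b) > 0, so d ≤ gcd(v, b).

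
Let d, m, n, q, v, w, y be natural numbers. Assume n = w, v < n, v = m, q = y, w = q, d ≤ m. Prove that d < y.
Because w = q and q = y, w = y. v = m and v < n, therefore m < n. n = w, so m < w. w = y, so m < y. d ≤ m, so d < y.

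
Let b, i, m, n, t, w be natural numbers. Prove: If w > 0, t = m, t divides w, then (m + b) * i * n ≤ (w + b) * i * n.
From t = m and t divides w, m divides w. Since w > 0, m ≤ w. Then m + b ≤ w + b. By multiplying by a non-negative, (m + b) * i ≤ (w + b) * i. By multiplying by a non-negative, (m + b) * i * n ≤ (w + b) * i * n.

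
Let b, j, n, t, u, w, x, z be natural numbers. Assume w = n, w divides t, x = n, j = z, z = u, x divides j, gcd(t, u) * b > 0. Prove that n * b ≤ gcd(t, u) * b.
Because w = n and w divides t, n divides t. Because j = z and z = u, j = u. Since x divides j, x divides u. x = n, so n divides u. n divides t, so n divides gcd(t, u). Then n * b divides gcd(t, u) * b. gcd(t, u) * b > 0, so n * b ≤ gcd(t, u) * b.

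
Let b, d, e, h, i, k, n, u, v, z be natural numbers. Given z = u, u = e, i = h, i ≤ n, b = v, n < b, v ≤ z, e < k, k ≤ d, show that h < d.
z = u and u = e, so z = e. Because b = v and n < b, n < v. Because i ≤ n, i < v. Since i = h, h < v. v ≤ z, so h < z. Since z = e, h < e. e < k and k ≤ d, thus e < d. h < e, so h < d.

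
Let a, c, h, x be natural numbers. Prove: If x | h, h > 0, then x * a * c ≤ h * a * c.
Because x | h and h > 0, x ≤ h. Then x * a ≤ h * a. Then x * a * c ≤ h * a * c.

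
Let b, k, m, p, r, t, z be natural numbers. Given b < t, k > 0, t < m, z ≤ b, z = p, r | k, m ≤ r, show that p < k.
b < t and t < m, hence b < m. Since m ≤ r, b < r. z ≤ b, so z < r. Since z = p, p < r. Because r | k and k > 0, r ≤ k. p < r, so p < k.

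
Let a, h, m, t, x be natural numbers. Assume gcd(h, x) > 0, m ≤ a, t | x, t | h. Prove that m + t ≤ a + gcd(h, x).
t | h and t | x, thus t | gcd(h, x). Since gcd(h, x) > 0, t ≤ gcd(h, x). m ≤ a, so m + t ≤ a + gcd(h, x).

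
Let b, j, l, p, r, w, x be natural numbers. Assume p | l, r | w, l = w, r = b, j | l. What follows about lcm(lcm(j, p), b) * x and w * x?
lcm(lcm(j, p), b) * x | w * x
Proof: From j | l and p | l, lcm(j, p) | l. l = w, so lcm(j, p) | w. Since r = b and r | w, b | w. Since lcm(j, p) | w, lcm(lcm(j, p), b) | w. Then lcm(lcm(j, p), b) * x | w * x.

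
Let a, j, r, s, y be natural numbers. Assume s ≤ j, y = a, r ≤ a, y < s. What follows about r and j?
r < j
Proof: From y = a and y < s, a < s. Since s ≤ j, a < j. Since r ≤ a, r < j.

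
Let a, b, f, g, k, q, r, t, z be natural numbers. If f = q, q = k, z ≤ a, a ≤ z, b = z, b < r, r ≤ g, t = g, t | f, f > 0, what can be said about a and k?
a < k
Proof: f = q and q = k, hence f = k. z ≤ a and a ≤ z, so z = a. Since b < r and r ≤ g, b < g. Because b = z, z < g. Because t = g and t | f, g | f. Because f > 0, g ≤ f. Because z < g, z < f. Since z = a, a < f. Since f = k, a < k.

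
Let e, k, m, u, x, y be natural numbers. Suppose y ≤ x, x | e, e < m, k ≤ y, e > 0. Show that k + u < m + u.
k ≤ y and y ≤ x, hence k ≤ x. Because x | e and e > 0, x ≤ e. Since e < m, x < m. k ≤ x, so k < m. Then k + u < m + u.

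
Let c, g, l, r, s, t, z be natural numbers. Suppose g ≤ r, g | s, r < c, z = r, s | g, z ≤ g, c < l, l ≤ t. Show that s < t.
z = r and z ≤ g, therefore r ≤ g. Since g ≤ r, r = g. g | s and s | g, therefore g = s. Because r = g, r = s. From r < c and c < l, r < l. l ≤ t, so r < t. Since r = s, s < t.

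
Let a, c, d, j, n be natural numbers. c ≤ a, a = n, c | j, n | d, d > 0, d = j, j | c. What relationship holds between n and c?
n = c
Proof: j | c and c | j, so j = c. Since d = j, d = c. n | d and d > 0, therefore n ≤ d. d = c, so n ≤ c. a = n and c ≤ a, thus c ≤ n. From n ≤ c, n = c.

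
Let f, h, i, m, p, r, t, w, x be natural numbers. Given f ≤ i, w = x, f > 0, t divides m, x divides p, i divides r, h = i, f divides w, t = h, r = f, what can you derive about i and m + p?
i divides m + p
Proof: t = h and h = i, thus t = i. t divides m, so i divides m. r = f and i divides r, hence i divides f. Because f > 0, i ≤ f. Since f ≤ i, f = i. Because w = x and f divides w, f divides x. Since x divides p, f divides p. f = i, so i divides p. i divides m, so i divides m + p.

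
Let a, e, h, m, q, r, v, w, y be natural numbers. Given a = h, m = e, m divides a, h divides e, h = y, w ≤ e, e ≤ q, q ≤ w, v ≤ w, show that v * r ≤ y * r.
m = e and m divides a, therefore e divides a. a = h, so e divides h. h divides e, so e = h. h = y, so e = y. e ≤ q and q ≤ w, thus e ≤ w. From w ≤ e, w = e. Since v ≤ w, v ≤ e. e = y, so v ≤ y. By multiplying by a non-negative, v * r ≤ y * r.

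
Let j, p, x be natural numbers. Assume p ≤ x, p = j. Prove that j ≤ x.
p = j and p ≤ x. By substitution, j ≤ x.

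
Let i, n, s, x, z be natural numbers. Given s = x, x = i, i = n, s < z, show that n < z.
Since s = x and x = i, s = i. From i = n, s = n. Since s < z, n < z.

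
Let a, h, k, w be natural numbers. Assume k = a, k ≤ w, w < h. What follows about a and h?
a < h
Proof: k ≤ w and w < h, so k < h. Since k = a, a < h.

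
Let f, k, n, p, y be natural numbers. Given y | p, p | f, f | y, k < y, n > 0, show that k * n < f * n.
y | p and p | f, hence y | f. f | y, so y = f. Since k < y, k < f. Since n > 0, k * n < f * n.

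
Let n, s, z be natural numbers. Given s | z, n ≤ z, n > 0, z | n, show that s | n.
z | n and n > 0, hence z ≤ n. Since n ≤ z, z = n. Since s | z, s | n.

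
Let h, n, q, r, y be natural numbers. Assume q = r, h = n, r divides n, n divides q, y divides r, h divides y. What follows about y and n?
y = n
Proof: h = n and h divides y, therefore n divides y. Because q = r and n divides q, n divides r. Since r divides n, r = n. Since y divides r, y divides n. Because n divides y, n = y. Then y = n.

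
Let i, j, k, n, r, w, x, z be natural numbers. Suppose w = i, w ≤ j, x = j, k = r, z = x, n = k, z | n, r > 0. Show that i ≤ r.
w = i and w ≤ j, thus i ≤ j. Because n = k and z | n, z | k. Since z = x, x | k. Since k = r, x | r. Because x = j, j | r. Since r > 0, j ≤ r. Since i ≤ j, i ≤ r.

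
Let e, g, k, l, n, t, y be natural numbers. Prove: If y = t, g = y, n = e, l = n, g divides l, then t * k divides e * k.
l = n and n = e, hence l = e. g = y and y = t, so g = t. g divides l, so t divides l. Since l = e, t divides e. Then t * k divides e * k.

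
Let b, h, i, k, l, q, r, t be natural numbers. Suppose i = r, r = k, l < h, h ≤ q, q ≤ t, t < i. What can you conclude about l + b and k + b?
l + b < k + b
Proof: i = r and r = k, thus i = k. Because h ≤ q and q ≤ t, h ≤ t. l < h, so l < t. Since t < i, l < i. Since i = k, l < k. Then l + b < k + b.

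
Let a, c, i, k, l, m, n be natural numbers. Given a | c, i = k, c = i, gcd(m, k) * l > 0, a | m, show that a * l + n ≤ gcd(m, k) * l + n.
c = i and i = k, hence c = k. Since a | c, a | k. Since a | m, a | gcd(m, k). Then a * l | gcd(m, k) * l. Since gcd(m, k) * l > 0, a * l ≤ gcd(m, k) * l. Then a * l + n ≤ gcd(m, k) * l + n.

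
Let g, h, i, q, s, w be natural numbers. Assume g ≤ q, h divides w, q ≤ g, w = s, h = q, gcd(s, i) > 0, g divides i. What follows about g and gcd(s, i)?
g ≤ gcd(s, i)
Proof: q ≤ g and g ≤ q, so q = g. From h = q, h = g. w = s and h divides w, therefore h divides s. Since h = g, g divides s. Since g divides i, g divides gcd(s, i). From gcd(s, i) > 0, g ≤ gcd(s, i).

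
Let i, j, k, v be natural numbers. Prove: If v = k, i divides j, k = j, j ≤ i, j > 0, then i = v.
v = k and k = j, so v = j. i divides j and j > 0, hence i ≤ j. From j ≤ i, j = i. Since v = j, v = i. Then i = v.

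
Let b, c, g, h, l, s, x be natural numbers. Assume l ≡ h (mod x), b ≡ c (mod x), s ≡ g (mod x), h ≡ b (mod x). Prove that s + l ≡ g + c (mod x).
l ≡ h (mod x) and h ≡ b (mod x), so l ≡ b (mod x). Since b ≡ c (mod x), l ≡ c (mod x). Since s ≡ g (mod x), s + l ≡ g + c (mod x).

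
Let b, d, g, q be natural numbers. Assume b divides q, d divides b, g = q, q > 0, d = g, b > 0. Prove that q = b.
Because d = g and g = q, d = q. d divides b, so q divides b. b > 0, so q ≤ b. b divides q and q > 0, so b ≤ q. q ≤ b, so q = b.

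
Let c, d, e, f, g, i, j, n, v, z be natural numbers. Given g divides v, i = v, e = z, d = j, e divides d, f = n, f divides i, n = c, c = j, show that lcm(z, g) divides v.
From d = j and e divides d, e divides j. Because f = n and n = c, f = c. c = j, so f = j. From f divides i, j divides i. Since e divides j, e divides i. Since e = z, z divides i. Since i = v, z divides v. From g divides v, lcm(z, g) divides v.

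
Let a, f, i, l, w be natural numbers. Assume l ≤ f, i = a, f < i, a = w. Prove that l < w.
i = a and a = w, hence i = w. Since f < i, f < w. Since l ≤ f, l < w.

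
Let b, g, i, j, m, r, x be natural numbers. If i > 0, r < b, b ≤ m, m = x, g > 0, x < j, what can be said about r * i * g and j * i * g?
r * i * g < j * i * g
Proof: m = x and b ≤ m, therefore b ≤ x. r < b, so r < x. x < j, so r < j. Since i > 0, by multiplying by a positive, r * i < j * i. From g > 0, by multiplying by a positive, r * i * g < j * i * g.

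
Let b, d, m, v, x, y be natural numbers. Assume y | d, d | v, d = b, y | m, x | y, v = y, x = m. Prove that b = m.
x = m and x | y, so m | y. Since y | m, m = y. v = y and d | v, so d | y. Since y | d, y = d. m = y, so m = d. From d = b, m = b. Then b = m.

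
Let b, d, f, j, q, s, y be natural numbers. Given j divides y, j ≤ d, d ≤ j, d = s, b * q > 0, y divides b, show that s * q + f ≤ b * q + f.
j ≤ d and d ≤ j, so j = d. d = s, so j = s. j divides y and y divides b, so j divides b. j = s, so s divides b. Then s * q divides b * q. b * q > 0, so s * q ≤ b * q. Then s * q + f ≤ b * q + f.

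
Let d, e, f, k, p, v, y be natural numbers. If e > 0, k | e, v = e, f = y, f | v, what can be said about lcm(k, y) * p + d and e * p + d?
lcm(k, y) * p + d ≤ e * p + d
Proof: From v = e and f | v, f | e. f = y, so y | e. k | e, so lcm(k, y) | e. Since e > 0, lcm(k, y) ≤ e. Then lcm(k, y) * p ≤ e * p. Then lcm(k, y) * p + d ≤ e * p + d.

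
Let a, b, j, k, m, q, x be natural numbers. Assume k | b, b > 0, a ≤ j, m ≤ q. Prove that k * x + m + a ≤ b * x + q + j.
From k | b and b > 0, k ≤ b. Then k * x ≤ b * x. m ≤ q, so k * x + m ≤ b * x + q. a ≤ j, so k * x + m + a ≤ b * x + q + j.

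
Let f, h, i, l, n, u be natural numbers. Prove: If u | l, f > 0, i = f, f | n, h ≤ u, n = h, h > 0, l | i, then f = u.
i = f and l | i, thus l | f. Since u | l, u | f. f > 0, so u ≤ f. From n = h and f | n, f | h. h > 0, so f ≤ h. h ≤ u, so f ≤ u. Since u ≤ f, u = f. Then f = u.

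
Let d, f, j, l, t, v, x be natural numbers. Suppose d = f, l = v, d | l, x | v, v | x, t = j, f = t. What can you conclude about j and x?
j | x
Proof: Because f = t and t = j, f = j. Because v | x and x | v, v = x. Because d = f and d | l, f | l. l = v, so f | v. v = x, so f | x. Since f = j, j | x.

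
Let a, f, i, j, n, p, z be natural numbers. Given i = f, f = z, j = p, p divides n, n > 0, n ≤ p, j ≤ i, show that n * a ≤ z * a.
i = f and f = z, so i = z. p divides n and n > 0, hence p ≤ n. Since n ≤ p, p = n. j = p, so j = n. Since j ≤ i, n ≤ i. Since i = z, n ≤ z. By multiplying by a non-negative, n * a ≤ z * a.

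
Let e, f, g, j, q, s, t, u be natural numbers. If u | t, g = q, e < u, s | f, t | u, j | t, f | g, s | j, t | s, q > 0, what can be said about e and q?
e < q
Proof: s | j and j | t, so s | t. t | s, so s = t. t | u and u | t, so t = u. s = t, so s = u. s | f and f | g, so s | g. From g = q, s | q. s = u, so u | q. q > 0, so u ≤ q. Since e < u, e < q.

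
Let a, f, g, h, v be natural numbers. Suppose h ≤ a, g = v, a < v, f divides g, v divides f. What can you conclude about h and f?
h < f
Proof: g = v and f divides g, hence f divides v. Because v divides f, v = f. h ≤ a and a < v, therefore h < v. Since v = f, h < f.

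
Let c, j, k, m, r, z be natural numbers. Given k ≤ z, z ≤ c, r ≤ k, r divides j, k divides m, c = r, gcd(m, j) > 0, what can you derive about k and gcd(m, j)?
k ≤ gcd(m, j)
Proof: c = r and z ≤ c, so z ≤ r. k ≤ z, so k ≤ r. r ≤ k, so r = k. Since r divides j, k divides j. k divides m, so k divides gcd(m, j). Since gcd(m, j) > 0, k ≤ gcd(m, j).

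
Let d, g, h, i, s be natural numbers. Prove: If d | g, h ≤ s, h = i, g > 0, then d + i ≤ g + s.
From d | g and g > 0, d ≤ g. Because h = i and h ≤ s, i ≤ s. Since d ≤ g, d + i ≤ g + s.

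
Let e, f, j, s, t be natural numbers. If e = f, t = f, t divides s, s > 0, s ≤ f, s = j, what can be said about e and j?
e = j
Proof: Since t = f and t divides s, f divides s. s > 0, so f ≤ s. Since s ≤ f, f = s. From e = f, e = s. From s = j, e = j.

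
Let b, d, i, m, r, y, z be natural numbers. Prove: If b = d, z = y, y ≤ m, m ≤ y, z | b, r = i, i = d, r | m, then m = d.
y ≤ m and m ≤ y, thus y = m. From z = y, z = m. Since z | b, m | b. Since b = d, m | d. From r = i and i = d, r = d. Since r | m, d | m. Since m | d, m = d.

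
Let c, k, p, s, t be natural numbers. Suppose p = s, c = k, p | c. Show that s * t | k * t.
Since c = k and p | c, p | k. Since p = s, s | k. Then s * t | k * t.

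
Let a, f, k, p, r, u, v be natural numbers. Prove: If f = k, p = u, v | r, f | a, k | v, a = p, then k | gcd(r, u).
k | v and v | r, so k | r. a = p and f | a, so f | p. Since p = u, f | u. f = k, so k | u. Since k | r, k | gcd(r, u).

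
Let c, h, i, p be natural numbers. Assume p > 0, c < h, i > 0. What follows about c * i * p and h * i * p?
c * i * p < h * i * p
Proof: c < h and i > 0. By multiplying by a positive, c * i < h * i. Since p > 0, by multiplying by a positive, c * i * p < h * i * p.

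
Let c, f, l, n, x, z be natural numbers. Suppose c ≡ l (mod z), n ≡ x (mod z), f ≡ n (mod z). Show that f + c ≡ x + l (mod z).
Since f ≡ n (mod z) and n ≡ x (mod z), f ≡ x (mod z). Since c ≡ l (mod z), f + c ≡ x + l (mod z).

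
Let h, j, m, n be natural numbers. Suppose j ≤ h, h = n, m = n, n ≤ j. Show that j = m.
h = n and j ≤ h, so j ≤ n. n ≤ j, so n = j. m = n, so m = j. Then j = m.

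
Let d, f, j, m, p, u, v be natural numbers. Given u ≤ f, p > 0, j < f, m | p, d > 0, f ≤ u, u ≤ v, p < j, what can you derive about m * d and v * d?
m * d < v * d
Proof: Since m | p and p > 0, m ≤ p. p < j and j < f, so p < f. u ≤ f and f ≤ u, hence u = f. u ≤ v, so f ≤ v. p < f, so p < v. Since m ≤ p, m < v. Since d > 0, m * d < v * d.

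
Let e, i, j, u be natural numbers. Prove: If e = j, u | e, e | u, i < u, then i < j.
From u | e and e | u, u = e. Since e = j, u = j. Since i < u, i < j.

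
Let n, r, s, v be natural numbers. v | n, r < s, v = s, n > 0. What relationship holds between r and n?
r < n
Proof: From v = s and v | n, s | n. Since n > 0, s ≤ n. Since r < s, r < n.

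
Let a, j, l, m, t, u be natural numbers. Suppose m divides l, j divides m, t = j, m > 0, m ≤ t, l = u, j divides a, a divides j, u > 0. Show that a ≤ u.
t = j and m ≤ t, thus m ≤ j. j divides m and m > 0, thus j ≤ m. m ≤ j, so m = j. j divides a and a divides j, hence j = a. m = j, so m = a. Since l = u and m divides l, m divides u. Since m = a, a divides u. Since u > 0, a ≤ u.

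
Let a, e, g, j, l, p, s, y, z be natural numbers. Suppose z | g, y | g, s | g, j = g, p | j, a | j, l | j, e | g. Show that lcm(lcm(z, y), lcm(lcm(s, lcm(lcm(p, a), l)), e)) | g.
z | g and y | g, so lcm(z, y) | g. p | j and a | j, therefore lcm(p, a) | j. Since l | j, lcm(lcm(p, a), l) | j. Since j = g, lcm(lcm(p, a), l) | g. Since s | g, lcm(s, lcm(lcm(p, a), l)) | g. e | g, so lcm(lcm(s, lcm(lcm(p, a), l)), e) | g. Since lcm(z, y) | g, lcm(lcm(z, y), lcm(lcm(s, lcm(lcm(p, a), l)), e)) | g.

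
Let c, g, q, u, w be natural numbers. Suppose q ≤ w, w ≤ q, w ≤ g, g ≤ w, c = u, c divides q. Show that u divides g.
q ≤ w and w ≤ q, so q = w. w ≤ g and g ≤ w, thus w = g. Since q = w, q = g. From c = u and c divides q, u divides q. Since q = g, u divides g.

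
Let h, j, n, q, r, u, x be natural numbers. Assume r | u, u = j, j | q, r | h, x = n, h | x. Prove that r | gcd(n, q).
Because r | h and h | x, r | x. Because x = n, r | n. Because u = j and r | u, r | j. j | q, so r | q. Since r | n, r | gcd(n, q).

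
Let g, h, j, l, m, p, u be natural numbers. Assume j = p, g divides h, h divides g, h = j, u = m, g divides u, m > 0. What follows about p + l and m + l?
p + l ≤ m + l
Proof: g divides h and h divides g, hence g = h. h = j, so g = j. u = m and g divides u, hence g divides m. Since m > 0, g ≤ m. Because g = j, j ≤ m. Since j = p, p ≤ m. Then p + l ≤ m + l.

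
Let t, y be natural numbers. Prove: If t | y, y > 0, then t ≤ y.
t | y and y > 0. By divisors are at most what they divide, t ≤ y.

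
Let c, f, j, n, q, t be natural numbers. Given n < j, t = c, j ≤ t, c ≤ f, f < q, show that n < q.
t = c and j ≤ t, so j ≤ c. n < j, so n < c. c ≤ f and f < q, therefore c < q. Since n < c, n < q.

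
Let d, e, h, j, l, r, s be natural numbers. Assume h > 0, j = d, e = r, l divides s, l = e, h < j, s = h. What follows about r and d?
r < d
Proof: Because s = h and l divides s, l divides h. Since l = e, e divides h. Since h > 0, e ≤ h. j = d and h < j, so h < d. Since e ≤ h, e < d. e = r, so r < d.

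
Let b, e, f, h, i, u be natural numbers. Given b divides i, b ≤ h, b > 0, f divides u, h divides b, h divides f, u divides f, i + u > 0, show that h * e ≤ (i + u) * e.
From h divides b and b > 0, h ≤ b. Since b ≤ h, b = h. Since b divides i, h divides i. Since f divides u and u divides f, f = u. From h divides f, h divides u. h divides i, so h divides i + u. i + u > 0, so h ≤ i + u. By multiplying by a non-negative, h * e ≤ (i + u) * e.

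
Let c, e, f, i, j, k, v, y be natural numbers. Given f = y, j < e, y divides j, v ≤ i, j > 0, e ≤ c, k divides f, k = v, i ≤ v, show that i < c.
v ≤ i and i ≤ v, hence v = i. k = v, so k = i. f = y and k divides f, so k divides y. Since y divides j, k divides j. Since k = i, i divides j. j > 0, so i ≤ j. j < e and e ≤ c, therefore j < c. i ≤ j, so i < c.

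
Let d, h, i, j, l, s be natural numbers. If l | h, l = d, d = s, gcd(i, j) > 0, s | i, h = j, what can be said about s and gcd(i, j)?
s ≤ gcd(i, j)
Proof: l = d and l | h, so d | h. From d = s, s | h. Since h = j, s | j. s | i, so s | gcd(i, j). gcd(i, j) > 0, so s ≤ gcd(i, j).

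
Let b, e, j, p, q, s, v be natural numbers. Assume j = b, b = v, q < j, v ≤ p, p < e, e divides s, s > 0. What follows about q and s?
q < s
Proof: j = b and b = v, therefore j = v. q < j, so q < v. e divides s and s > 0, so e ≤ s. Since p < e, p < s. Since v ≤ p, v < s. q < v, so q < s.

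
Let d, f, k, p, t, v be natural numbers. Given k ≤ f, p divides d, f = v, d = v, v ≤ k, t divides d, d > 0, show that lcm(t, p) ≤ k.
f = v and k ≤ f, therefore k ≤ v. Since v ≤ k, v = k. Since d = v, d = k. t divides d and p divides d, therefore lcm(t, p) divides d. Since d > 0, lcm(t, p) ≤ d. d = k, so lcm(t, p) ≤ k.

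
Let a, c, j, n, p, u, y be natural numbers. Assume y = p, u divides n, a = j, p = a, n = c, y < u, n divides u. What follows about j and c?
j < c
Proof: y = p and p = a, thus y = a. Since a = j, y = j. From u divides n and n divides u, u = n. y < u, so y < n. n = c, so y < c. y = j, so j < c.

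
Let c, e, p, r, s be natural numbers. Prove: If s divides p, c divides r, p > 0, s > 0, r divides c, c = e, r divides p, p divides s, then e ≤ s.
p divides s and s > 0, thus p ≤ s. Since s divides p and p > 0, s ≤ p. p ≤ s, so p = s. r divides c and c divides r, therefore r = c. c = e, so r = e. Since r divides p and p > 0, r ≤ p. Because r = e, e ≤ p. p = s, so e ≤ s.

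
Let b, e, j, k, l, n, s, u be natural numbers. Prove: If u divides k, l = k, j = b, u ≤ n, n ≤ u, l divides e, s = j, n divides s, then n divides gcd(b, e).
From s = j and j = b, s = b. Since n divides s, n divides b. Since u ≤ n and n ≤ u, u = n. l = k and l divides e, so k divides e. u divides k, so u divides e. u = n, so n divides e. n divides b, so n divides gcd(b, e).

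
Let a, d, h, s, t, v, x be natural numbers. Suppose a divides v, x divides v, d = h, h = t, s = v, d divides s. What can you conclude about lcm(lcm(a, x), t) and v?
lcm(lcm(a, x), t) divides v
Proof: a divides v and x divides v, hence lcm(a, x) divides v. d = h and h = t, thus d = t. From s = v and d divides s, d divides v. d = t, so t divides v. lcm(a, x) divides v, so lcm(lcm(a, x), t) divides v.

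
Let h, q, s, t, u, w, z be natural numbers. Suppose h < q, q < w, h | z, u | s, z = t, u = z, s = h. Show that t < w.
u = z and u | s, so z | s. Since s = h, z | h. Because h | z, h = z. Since z = t, h = t. Since h < q and q < w, h < w. Because h = t, t < w.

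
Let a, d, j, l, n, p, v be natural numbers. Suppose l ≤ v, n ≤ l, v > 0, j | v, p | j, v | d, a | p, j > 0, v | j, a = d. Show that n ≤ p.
a = d and a | p, therefore d | p. From v | d, v | p. Since j | v and v > 0, j ≤ v. v | j and j > 0, thus v ≤ j. From j ≤ v, j = v. p | j, so p | v. v | p, so v = p. n ≤ l and l ≤ v, hence n ≤ v. Since v = p, n ≤ p.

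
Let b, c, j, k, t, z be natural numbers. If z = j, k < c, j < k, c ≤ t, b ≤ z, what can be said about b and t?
b < t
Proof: z = j and b ≤ z, hence b ≤ j. k < c and c ≤ t, hence k < t. From j < k, j < t. Since b ≤ j, b < t.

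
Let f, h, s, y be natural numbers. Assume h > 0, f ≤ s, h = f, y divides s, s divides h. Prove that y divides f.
s divides h and h > 0, thus s ≤ h. h = f, so s ≤ f. Since f ≤ s, s = f. y divides s, so y divides f.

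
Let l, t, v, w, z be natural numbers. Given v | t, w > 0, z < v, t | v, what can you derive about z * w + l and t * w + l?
z * w + l < t * w + l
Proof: v | t and t | v, thus v = t. z < v, so z < t. Since w > 0, z * w < t * w. Then z * w + l < t * w + l.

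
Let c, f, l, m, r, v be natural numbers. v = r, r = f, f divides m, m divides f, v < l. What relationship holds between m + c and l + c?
m + c < l + c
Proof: v = r and r = f, hence v = f. Since f divides m and m divides f, f = m. Since v = f, v = m. Since v < l, m < l. Then m + c < l + c.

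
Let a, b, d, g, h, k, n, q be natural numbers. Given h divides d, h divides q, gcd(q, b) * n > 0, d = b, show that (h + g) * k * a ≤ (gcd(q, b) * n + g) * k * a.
d = b and h divides d, hence h divides b. Since h divides q, h divides gcd(q, b). Then h divides gcd(q, b) * n. Since gcd(q, b) * n > 0, h ≤ gcd(q, b) * n. Then h + g ≤ gcd(q, b) * n + g. By multiplying by a non-negative, (h + g) * k ≤ (gcd(q, b) * n + g) * k. By multiplying by a non-negative, (h + g) * k * a ≤ (gcd(q, b) * n + g) * k * a.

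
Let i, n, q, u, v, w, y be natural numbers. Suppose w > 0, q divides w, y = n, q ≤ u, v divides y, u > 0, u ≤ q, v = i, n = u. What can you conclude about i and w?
i ≤ w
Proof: y = n and v divides y, hence v divides n. n = u, so v divides u. Since u > 0, v ≤ u. q ≤ u and u ≤ q, hence q = u. Since q divides w, u divides w. w > 0, so u ≤ w. v ≤ u, so v ≤ w. Since v = i, i ≤ w.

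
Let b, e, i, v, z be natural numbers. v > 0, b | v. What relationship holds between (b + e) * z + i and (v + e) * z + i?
(b + e) * z + i ≤ (v + e) * z + i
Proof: b | v and v > 0, hence b ≤ v. Then b + e ≤ v + e. Then (b + e) * z ≤ (v + e) * z. Then (b + e) * z + i ≤ (v + e) * z + i.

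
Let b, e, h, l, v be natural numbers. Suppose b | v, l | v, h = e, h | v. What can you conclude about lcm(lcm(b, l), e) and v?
lcm(lcm(b, l), e) | v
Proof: b | v and l | v, therefore lcm(b, l) | v. h = e and h | v, hence e | v. Since lcm(b, l) | v, lcm(lcm(b, l), e) | v.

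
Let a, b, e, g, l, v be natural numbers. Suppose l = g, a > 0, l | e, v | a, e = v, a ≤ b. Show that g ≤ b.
e = v and l | e, thus l | v. Because v | a, l | a. l = g, so g | a. Since a > 0, g ≤ a. Since a ≤ b, g ≤ b.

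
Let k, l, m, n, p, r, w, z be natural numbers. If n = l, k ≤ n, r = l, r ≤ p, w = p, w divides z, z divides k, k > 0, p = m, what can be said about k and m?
k = m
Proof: From n = l and k ≤ n, k ≤ l. Because r = l and r ≤ p, l ≤ p. Since k ≤ l, k ≤ p. w divides z and z divides k, therefore w divides k. Since k > 0, w ≤ k. Since w = p, p ≤ k. k ≤ p, so k = p. p = m, so k = m.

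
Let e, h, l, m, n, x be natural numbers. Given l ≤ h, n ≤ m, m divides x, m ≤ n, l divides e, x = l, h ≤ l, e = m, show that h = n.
h ≤ l and l ≤ h, therefore h = l. Because e = m and l divides e, l divides m. Since x = l and m divides x, m divides l. Since l divides m, l = m. h = l, so h = m. Since m ≤ n and n ≤ m, m = n. h = m, so h = n.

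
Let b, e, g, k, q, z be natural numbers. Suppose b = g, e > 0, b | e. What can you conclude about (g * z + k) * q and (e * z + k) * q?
(g * z + k) * q ≤ (e * z + k) * q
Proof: From b = g and b | e, g | e. e > 0, so g ≤ e. Then g * z ≤ e * z. Then g * z + k ≤ e * z + k. Then (g * z + k) * q ≤ (e * z + k) * q.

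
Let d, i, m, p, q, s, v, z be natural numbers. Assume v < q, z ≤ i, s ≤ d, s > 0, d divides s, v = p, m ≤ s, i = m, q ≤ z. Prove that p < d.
Since d divides s and s > 0, d ≤ s. s ≤ d, so s = d. From v = p and v < q, p < q. Since q ≤ z and z ≤ i, q ≤ i. i = m, so q ≤ m. Because m ≤ s, q ≤ s. Since p < q, p < s. s = d, so p < d.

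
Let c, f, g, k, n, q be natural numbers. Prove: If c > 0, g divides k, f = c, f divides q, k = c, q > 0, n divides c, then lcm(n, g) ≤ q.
k = c and g divides k, therefore g divides c. From n divides c, lcm(n, g) divides c. Since c > 0, lcm(n, g) ≤ c. f = c and f divides q, so c divides q. Since q > 0, c ≤ q. lcm(n, g) ≤ c, so lcm(n, g) ≤ q.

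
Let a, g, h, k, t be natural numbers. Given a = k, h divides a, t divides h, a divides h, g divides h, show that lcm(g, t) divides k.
h divides a and a divides h, therefore h = a. From a = k, h = k. Because g divides h and t divides h, lcm(g, t) divides h. Because h = k, lcm(g, t) divides k.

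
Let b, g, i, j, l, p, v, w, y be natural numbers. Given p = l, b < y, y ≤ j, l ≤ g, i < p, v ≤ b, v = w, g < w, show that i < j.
p = l and i < p, thus i < l. From l ≤ g, i < g. Because g < w, i < w. From b < y and y ≤ j, b < j. v ≤ b, so v < j. v = w, so w < j. i < w, so i < j.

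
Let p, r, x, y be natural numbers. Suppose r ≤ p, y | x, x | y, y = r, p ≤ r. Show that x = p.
x | y and y | x, therefore x = y. Since y = r, x = r. r ≤ p and p ≤ r, so r = p. Since x = r, x = p.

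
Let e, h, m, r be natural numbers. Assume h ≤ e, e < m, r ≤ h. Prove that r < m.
h ≤ e and e < m, thus h < m. r ≤ h, so r < m.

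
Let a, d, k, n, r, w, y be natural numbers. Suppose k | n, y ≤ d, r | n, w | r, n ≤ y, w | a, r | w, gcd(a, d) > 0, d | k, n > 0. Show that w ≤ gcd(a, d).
n ≤ y and y ≤ d, therefore n ≤ d. d | k and k | n, so d | n. Since n > 0, d ≤ n. Since n ≤ d, n = d. r | w and w | r, therefore r = w. r | n, so w | n. Since n = d, w | d. Since w | a, w | gcd(a, d). Because gcd(a, d) > 0, w ≤ gcd(a, d).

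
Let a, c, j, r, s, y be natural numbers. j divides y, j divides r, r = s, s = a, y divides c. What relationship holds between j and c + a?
j divides c + a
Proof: Since j divides y and y divides c, j divides c. r = s and j divides r, therefore j divides s. s = a, so j divides a. Since j divides c, j divides c + a.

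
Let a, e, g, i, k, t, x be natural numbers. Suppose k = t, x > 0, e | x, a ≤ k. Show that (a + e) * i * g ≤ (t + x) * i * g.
k = t and a ≤ k, so a ≤ t. e | x and x > 0, thus e ≤ x. a ≤ t, so a + e ≤ t + x. Then (a + e) * i ≤ (t + x) * i. Then (a + e) * i * g ≤ (t + x) * i * g.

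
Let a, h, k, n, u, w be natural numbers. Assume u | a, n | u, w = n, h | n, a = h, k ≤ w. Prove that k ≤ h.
From a = h and u | a, u | h. n | u, so n | h. Since h | n, n = h. w = n and k ≤ w, thus k ≤ n. n = h, so k ≤ h.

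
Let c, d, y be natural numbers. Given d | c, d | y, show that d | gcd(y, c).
Because d | y and d | c, because common divisors divide the gcd, d | gcd(y, c).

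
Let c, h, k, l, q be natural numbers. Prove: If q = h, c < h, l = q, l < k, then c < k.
Because l = q and q = h, l = h. Since l < k, h < k. Since c < h, c < k.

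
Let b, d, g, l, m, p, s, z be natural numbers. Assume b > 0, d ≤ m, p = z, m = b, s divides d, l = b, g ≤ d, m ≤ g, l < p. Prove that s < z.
m ≤ g and g ≤ d, thus m ≤ d. Since d ≤ m, d = m. m = b, so d = b. Since s divides d, s divides b. b > 0, so s ≤ b. p = z and l < p, therefore l < z. l = b, so b < z. Since s ≤ b, s < z.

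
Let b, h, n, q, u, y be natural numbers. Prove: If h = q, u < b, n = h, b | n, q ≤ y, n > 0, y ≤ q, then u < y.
q ≤ y and y ≤ q, thus q = y. n = h and h = q, hence n = q. b | n and n > 0, so b ≤ n. n = q, so b ≤ q. Since q = y, b ≤ y. u < b, so u < y.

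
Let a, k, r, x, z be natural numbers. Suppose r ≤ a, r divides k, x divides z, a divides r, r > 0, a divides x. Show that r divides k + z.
a divides r and r > 0, thus a ≤ r. Since r ≤ a, a = r. a divides x and x divides z, so a divides z. From a = r, r divides z. Since r divides k, r divides k + z.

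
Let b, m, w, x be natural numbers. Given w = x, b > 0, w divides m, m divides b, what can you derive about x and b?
x ≤ b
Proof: Because w divides m and m divides b, w divides b. w = x, so x divides b. b > 0, so x ≤ b.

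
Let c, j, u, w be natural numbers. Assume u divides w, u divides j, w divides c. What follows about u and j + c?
u divides j + c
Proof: u divides w and w divides c, thus u divides c. u divides j, so u divides j + c.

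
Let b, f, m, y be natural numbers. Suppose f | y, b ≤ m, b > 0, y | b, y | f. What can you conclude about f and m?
f ≤ m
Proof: y | f and f | y, thus y = f. y | b, so f | b. Since b > 0, f ≤ b. b ≤ m, so f ≤ m.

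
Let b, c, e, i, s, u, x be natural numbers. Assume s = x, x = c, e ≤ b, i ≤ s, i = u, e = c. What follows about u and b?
u ≤ b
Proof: Since i = u and i ≤ s, u ≤ s. s = x, so u ≤ x. x = c, so u ≤ c. e = c and e ≤ b, so c ≤ b. Because u ≤ c, u ≤ b.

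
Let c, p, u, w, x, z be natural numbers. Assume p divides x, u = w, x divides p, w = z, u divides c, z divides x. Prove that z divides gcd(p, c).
x divides p and p divides x, hence x = p. z divides x, so z divides p. u = w and w = z, so u = z. u divides c, so z divides c. z divides p, so z divides gcd(p, c).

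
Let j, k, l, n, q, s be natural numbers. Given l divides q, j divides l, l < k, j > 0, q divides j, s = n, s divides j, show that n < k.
Because l divides q and q divides j, l divides j. Since j divides l, j = l. Since s divides j and j > 0, s ≤ j. Since s = n, n ≤ j. From j = l, n ≤ l. Since l < k, n < k.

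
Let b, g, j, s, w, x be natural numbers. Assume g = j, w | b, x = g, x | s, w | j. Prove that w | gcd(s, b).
From x = g and g = j, x = j. x | s, so j | s. Since w | j, w | s. w | b, so w | gcd(s, b).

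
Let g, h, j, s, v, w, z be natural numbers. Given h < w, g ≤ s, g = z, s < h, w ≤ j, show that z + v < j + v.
Because g ≤ s and s < h, g < h. Because g = z, z < h. h < w and w ≤ j, thus h < j. Since z < h, z < j. Then z + v < j + v.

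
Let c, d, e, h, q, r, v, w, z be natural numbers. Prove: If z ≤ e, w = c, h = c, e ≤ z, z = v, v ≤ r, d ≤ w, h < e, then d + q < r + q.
e ≤ z and z ≤ e, so e = z. Since z = v, e = v. Since w = c and d ≤ w, d ≤ c. From h = c and h < e, c < e. Since d ≤ c, d < e. e = v, so d < v. v ≤ r, so d < r. Then d + q < r + q.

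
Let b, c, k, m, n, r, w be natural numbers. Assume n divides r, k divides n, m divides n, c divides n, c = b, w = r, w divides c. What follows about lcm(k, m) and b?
lcm(k, m) divides b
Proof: Since w = r and w divides c, r divides c. Since n divides r, n divides c. c divides n, so n = c. Since c = b, n = b. Because k divides n and m divides n, lcm(k, m) divides n. Since n = b, lcm(k, m) divides b.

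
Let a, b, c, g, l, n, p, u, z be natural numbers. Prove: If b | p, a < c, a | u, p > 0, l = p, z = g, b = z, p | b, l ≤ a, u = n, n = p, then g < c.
From p | b and b | p, p = b. Since b = z, p = z. Since z = g, p = g. u = n and a | u, thus a | n. Since n = p, a | p. p > 0, so a ≤ p. l = p and l ≤ a, so p ≤ a. a ≤ p, so a = p. a < c, so p < c. p = g, so g < c.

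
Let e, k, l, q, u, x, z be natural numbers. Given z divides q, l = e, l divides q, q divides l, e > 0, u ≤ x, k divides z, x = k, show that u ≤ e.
Since x = k and u ≤ x, u ≤ k. q divides l and l divides q, thus q = l. l = e, so q = e. Since k divides z and z divides q, k divides q. Since q = e, k divides e. e > 0, so k ≤ e. u ≤ k, so u ≤ e.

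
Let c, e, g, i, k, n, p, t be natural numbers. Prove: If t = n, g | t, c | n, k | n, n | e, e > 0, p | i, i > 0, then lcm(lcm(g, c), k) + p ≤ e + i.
t = n and g | t, hence g | n. c | n, so lcm(g, c) | n. k | n, so lcm(lcm(g, c), k) | n. n | e, so lcm(lcm(g, c), k) | e. Since e > 0, lcm(lcm(g, c), k) ≤ e. p | i and i > 0, thus p ≤ i. From lcm(lcm(g, c), k) ≤ e, lcm(lcm(g, c), k) + p ≤ e + i.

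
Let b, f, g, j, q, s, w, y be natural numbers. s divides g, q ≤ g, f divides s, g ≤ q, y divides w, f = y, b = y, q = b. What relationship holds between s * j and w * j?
s * j divides w * j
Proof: f = y and f divides s, hence y divides s. Since g ≤ q and q ≤ g, g = q. q = b, so g = b. Because b = y, g = y. Since s divides g, s divides y. Since y divides s, y = s. Because y divides w, s divides w. Then s * j divides w * j.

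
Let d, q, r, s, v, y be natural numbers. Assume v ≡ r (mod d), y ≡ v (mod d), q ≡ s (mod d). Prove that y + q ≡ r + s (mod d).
y ≡ v (mod d) and v ≡ r (mod d), therefore y ≡ r (mod d). Combined with q ≡ s (mod d), by adding congruences, y + q ≡ r + s (mod d).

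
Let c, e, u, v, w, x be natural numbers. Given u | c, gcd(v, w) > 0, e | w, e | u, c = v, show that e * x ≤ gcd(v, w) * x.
From e | u and u | c, e | c. c = v, so e | v. e | w, so e | gcd(v, w). gcd(v, w) > 0, so e ≤ gcd(v, w). Then e * x ≤ gcd(v, w) * x.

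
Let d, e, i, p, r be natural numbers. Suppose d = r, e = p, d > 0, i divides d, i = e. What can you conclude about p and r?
p ≤ r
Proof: Since i = e and i divides d, e divides d. d > 0, so e ≤ d. e = p, so p ≤ d. d = r, so p ≤ r.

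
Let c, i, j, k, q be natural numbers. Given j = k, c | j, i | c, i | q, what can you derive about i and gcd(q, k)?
i | gcd(q, k)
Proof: Since j = k and c | j, c | k. i | c, so i | k. Since i | q, i | gcd(q, k).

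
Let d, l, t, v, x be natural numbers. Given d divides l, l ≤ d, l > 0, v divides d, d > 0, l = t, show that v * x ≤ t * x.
d divides l and l > 0, thus d ≤ l. Since l ≤ d, d = l. l = t, so d = t. v divides d and d > 0, therefore v ≤ d. d = t, so v ≤ t. By multiplying by a non-negative, v * x ≤ t * x.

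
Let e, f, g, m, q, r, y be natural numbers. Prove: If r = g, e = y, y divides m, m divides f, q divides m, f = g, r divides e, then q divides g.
From f = g and m divides f, m divides g. e = y and r divides e, so r divides y. Since y divides m, r divides m. From r = g, g divides m. m divides g, so m = g. q divides m, so q divides g.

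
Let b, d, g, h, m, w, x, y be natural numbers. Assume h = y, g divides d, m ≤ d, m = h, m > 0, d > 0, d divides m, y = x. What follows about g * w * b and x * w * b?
g * w * b ≤ x * w * b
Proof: m = h and h = y, hence m = y. Since y = x, m = x. Because d divides m and m > 0, d ≤ m. Since m ≤ d, d = m. g divides d and d > 0, hence g ≤ d. Because d = m, g ≤ m. From m = x, g ≤ x. By multiplying by a non-negative, g * w ≤ x * w. By multiplying by a non-negative, g * w * b ≤ x * w * b.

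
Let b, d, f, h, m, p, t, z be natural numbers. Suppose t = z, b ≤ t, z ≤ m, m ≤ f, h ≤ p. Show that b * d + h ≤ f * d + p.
t = z and b ≤ t, so b ≤ z. z ≤ m, so b ≤ m. m ≤ f, so b ≤ f. By multiplying by a non-negative, b * d ≤ f * d. Since h ≤ p, b * d + h ≤ f * d + p.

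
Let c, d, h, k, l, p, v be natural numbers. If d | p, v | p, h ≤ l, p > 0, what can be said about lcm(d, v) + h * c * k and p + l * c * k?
lcm(d, v) + h * c * k ≤ p + l * c * k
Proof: d | p and v | p, thus lcm(d, v) | p. Since p > 0, lcm(d, v) ≤ p. h ≤ l, so h * c ≤ l * c. Then h * c * k ≤ l * c * k. Since lcm(d, v) ≤ p, lcm(d, v) + h * c * k ≤ p + l * c * k.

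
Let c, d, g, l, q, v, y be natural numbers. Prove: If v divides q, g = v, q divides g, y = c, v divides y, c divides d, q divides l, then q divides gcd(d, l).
g = v and q divides g, thus q divides v. Because v divides q, v = q. Because y = c and v divides y, v divides c. From c divides d, v divides d. v = q, so q divides d. Since q divides l, q divides gcd(d, l).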